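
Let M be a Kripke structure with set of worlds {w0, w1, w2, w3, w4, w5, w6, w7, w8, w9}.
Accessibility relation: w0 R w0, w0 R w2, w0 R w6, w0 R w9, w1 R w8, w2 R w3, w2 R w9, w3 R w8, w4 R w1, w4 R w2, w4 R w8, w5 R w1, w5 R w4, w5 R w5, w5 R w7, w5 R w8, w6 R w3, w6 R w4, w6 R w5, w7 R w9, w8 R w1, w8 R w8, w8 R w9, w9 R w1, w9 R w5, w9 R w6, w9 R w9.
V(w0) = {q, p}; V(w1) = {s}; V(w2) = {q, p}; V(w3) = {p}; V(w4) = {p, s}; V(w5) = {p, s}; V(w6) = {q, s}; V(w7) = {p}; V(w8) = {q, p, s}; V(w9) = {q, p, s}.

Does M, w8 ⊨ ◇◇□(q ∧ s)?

At w8: ◇◇□(q ∧ s) requires ◇□(q ∧ s) at some successor in {w1, w8, w9}.
  ◇□(q ∧ s) holds at w8, so ◇◇□(q ∧ s) is true at w8.
    At w8: ◇□(q ∧ s) requires □(q ∧ s) at some successor in {w1, w8, w9}.
      □(q ∧ s) holds at w1, so ◇□(q ∧ s) is true at w8.

Yes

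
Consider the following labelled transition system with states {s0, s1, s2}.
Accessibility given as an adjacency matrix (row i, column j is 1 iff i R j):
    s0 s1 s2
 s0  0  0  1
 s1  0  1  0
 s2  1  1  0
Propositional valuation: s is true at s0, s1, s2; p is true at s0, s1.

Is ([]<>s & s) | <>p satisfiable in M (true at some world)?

Let φ = ([]<>s & s) | <>p. Evaluate φ at each world:
  s0 (successors {s2}): φ is true.
  s1 (successors {s1}): φ is true.
  s2 (successors {s0, s1}): φ is true.
Detail at s0 (witness):
  At s0: []<>s & s is true, <>p is false, so ([]<>s & s) | <>p is true.
    At s0: []<>s is true, s is true, so []<>s & s is true.
      At s0: []<>s requires <>s at every successor {s2}.
        At s2: <>s is true.
      So []<>s is true at s0.
    At s0: <>p requires p at some successor in {s2}.
      At s2: p is false.
    So <>p is false at s0.

Yes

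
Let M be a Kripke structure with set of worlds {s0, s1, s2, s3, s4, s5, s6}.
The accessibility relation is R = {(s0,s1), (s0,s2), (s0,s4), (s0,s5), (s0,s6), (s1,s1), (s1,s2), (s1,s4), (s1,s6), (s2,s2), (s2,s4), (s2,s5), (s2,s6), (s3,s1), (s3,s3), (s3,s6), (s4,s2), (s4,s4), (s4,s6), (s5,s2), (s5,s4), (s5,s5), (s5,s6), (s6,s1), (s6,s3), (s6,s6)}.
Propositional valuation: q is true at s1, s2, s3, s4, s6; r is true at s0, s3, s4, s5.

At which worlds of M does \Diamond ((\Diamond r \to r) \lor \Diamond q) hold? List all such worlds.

Recall that \Diamond ψ holds at a world iff ψ holds at some accessible world.
Let φ = \Diamond ((\Diamond r \to r) \lor \Diamond q). Evaluate φ at each world:
  s0 (successors {s1, s2, s4, s5, s6}): φ is true.
  s1 (successors {s1, s2, s4, s6}): φ is true.
  s2 (successors {s2, s4, s5, s6}): φ is true.
  s3 (successors {s1, s3, s6}): φ is true.
  s4 (successors {s2, s4, s6}): φ is true.
  s5 (successors {s2, s4, s5, s6}): φ is true.
  s6 (successors {s1, s3, s6}): φ is true.
For instance, at s6:
  At s6: \Diamond ((\Diamond r \to r) \lor \Diamond q) requires (\Diamond r \to r) \lor \Diamond q at some successor in {s1, s3, s6}.
    (\Diamond r \to r) \lor \Diamond q holds at s1, so \Diamond ((\Diamond r \to r) \lor \Diamond q) is true at s6.
      At s1: \Diamond r \to r is false, \Diamond q is true, so (\Diamond r \to r) \lor \Diamond q is true.
Satisfying worlds: {s0, s1, s2, s3, s4, s5, s6}

s0, s1, s2, s3, s4, s5, s6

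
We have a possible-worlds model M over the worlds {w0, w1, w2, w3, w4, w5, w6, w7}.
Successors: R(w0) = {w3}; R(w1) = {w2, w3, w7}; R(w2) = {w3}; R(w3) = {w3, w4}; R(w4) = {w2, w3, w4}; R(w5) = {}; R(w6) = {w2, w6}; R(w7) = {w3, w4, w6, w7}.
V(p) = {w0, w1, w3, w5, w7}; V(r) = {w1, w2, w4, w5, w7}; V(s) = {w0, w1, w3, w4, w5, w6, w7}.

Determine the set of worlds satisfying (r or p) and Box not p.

w5

Recall that Box ψ holds at a world iff ψ holds at every accessible world, and Dia ψ holds iff ψ holds at some accessible world.
Let φ = (r or p) and Box not p. Evaluate φ at each world:
  w0 (successors {w3}): φ is false.
  w1 (successors {w2, w3, w7}): φ is false.
  w2 (successors {w3}): φ is false.
  w3 (successors {w3, w4}): φ is false.
  w4 (successors {w2, w3, w4}): φ is false.
  w5 (successors ∅): φ is true.
  w6 (successors {w2, w6}): φ is false.
  w7 (successors {w3, w4, w6, w7}): φ is false.
For instance, at w0:
  At w0: r or p is true, Box not p is false, so (r or p) and Box not p is false.
    At w0: Box not p requires not p at every successor {w3}.
      not p fails at w3, so Box not p is false at w0.
Satisfying worlds: {w5}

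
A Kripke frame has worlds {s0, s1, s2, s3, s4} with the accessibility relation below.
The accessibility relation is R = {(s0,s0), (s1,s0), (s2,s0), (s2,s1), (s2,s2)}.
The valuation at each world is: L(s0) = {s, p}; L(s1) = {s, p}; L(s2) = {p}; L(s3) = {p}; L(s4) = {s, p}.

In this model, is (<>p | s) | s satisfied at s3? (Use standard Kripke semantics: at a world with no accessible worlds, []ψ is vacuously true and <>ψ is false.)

No

Recall that <>ψ holds at a world iff ψ holds at some accessible world.
At s3: <>p | s is false, s is false, so (<>p | s) | s is false.
  At s3: <>p is false, s is false, so <>p | s is false.
    At s3: no accessible worlds, so <>p is false.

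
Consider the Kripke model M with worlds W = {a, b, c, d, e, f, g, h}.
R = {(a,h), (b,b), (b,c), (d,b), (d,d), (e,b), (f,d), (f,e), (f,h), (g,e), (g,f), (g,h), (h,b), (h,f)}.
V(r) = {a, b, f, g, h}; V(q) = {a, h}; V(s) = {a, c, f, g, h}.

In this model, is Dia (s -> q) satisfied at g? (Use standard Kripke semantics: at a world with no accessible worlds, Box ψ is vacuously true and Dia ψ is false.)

Yes

At g: Dia (s -> q) requires s -> q at some successor in {e, f, h}.
  s -> q holds at e, so Dia (s -> q) is true at g.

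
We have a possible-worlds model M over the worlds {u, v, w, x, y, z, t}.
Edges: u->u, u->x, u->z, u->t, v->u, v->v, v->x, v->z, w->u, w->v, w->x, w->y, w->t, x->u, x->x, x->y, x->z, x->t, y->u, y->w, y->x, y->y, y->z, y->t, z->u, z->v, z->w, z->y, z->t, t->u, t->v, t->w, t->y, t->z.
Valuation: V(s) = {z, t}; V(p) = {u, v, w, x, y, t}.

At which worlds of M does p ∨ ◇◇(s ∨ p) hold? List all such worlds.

u, v, w, x, y, z, t

Let φ = p ∨ ◇◇(s ∨ p). Evaluate φ at each world:
  u (successors {u, x, z, t}): φ is true.
  v (successors {u, v, x, z}): φ is true.
  w (successors {u, v, x, y, t}): φ is true.
  x (successors {u, x, y, z, t}): φ is true.
  y (successors {u, w, x, y, z, t}): φ is true.
  z (successors {u, v, w, y, t}): φ is true.
  t (successors {u, v, w, y, z}): φ is true.
For instance, at t:
  At t: p is true, ◇◇(s ∨ p) is true, so p ∨ ◇◇(s ∨ p) is true.
    At t: ◇◇(s ∨ p) requires ◇(s ∨ p) at some successor in {u, v, w, y, z}.
      ◇(s ∨ p) holds at u, so ◇◇(s ∨ p) is true at t.
Satisfying worlds: {u, v, w, x, y, z, t}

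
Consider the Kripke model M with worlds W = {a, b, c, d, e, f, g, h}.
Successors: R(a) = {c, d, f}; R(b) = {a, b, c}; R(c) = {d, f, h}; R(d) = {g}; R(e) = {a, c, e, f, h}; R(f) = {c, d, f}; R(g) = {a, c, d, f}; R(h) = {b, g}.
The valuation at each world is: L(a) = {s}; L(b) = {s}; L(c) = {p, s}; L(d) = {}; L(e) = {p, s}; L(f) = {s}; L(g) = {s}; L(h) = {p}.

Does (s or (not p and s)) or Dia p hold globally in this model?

No

Recall that Dia ψ holds at a world iff ψ holds at some accessible world.
Let φ = (s or (not p and s)) or Dia p. Evaluate φ at each world:
  a (successors {c, d, f}): φ is true.
  b (successors {a, b, c}): φ is true.
  c (successors {d, f, h}): φ is true.
  d (successors {g}): φ is false.
  e (successors {a, c, e, f, h}): φ is true.
  f (successors {c, d, f}): φ is true.
  g (successors {a, c, d, f}): φ is true.
  h (successors {b, g}): φ is false.
Detail at d (counterexample):
  At d: s or (not p and s) is false, Dia p is false, so (s or (not p and s)) or Dia p is false.
    At d: Dia p requires p at some successor in {g}.
      At g: p is false.
    So Dia p is false at d.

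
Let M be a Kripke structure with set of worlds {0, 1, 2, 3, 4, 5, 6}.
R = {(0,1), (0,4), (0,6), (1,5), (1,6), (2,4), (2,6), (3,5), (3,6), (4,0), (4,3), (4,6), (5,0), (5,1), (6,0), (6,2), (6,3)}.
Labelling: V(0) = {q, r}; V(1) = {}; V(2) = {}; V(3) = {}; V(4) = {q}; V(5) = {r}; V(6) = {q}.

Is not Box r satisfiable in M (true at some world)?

Let φ = not Box r. Evaluate φ at each world:
  0 (successors {1, 4, 6}): φ is true.
  1 (successors {5, 6}): φ is true.
  2 (successors {4, 6}): φ is true.
  3 (successors {5, 6}): φ is true.
  4 (successors {0, 3, 6}): φ is true.
  5 (successors {0, 1}): φ is true.
  6 (successors {0, 2, 3}): φ is true.
Detail at 0 (witness):
  At 0: Box r is false, so not Box r is true.
    At 0: Box r requires r at every successor {1, 4, 6}.
      r fails at 1, so Box r is false at 0.

Yes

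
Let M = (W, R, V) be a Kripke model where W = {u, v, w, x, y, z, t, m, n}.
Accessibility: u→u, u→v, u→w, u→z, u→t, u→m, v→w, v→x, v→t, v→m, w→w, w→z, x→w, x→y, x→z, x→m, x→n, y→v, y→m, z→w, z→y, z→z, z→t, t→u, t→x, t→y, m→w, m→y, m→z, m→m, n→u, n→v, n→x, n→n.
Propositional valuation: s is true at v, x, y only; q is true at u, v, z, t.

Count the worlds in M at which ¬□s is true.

Let φ = ¬□s. Evaluate φ at each world:
  u (successors {u, v, w, z, t, m}): φ is true.
  v (successors {w, x, t, m}): φ is true.
  w (successors {w, z}): φ is true.
  x (successors {w, y, z, m, n}): φ is true.
  y (successors {v, m}): φ is true.
  z (successors {w, y, z, t}): φ is true.
  t (successors {u, x, y}): φ is true.
  m (successors {w, y, z, m}): φ is true.
  n (successors {u, v, x, n}): φ is true.
For instance, at n:
  At n: □s is false, so ¬□s is true.
    At n: □s requires s at every successor {u, v, x, n}.
      s fails at u, so □s is false at n.
Satisfying worlds: {u, v, w, x, y, z, t, m, n}

9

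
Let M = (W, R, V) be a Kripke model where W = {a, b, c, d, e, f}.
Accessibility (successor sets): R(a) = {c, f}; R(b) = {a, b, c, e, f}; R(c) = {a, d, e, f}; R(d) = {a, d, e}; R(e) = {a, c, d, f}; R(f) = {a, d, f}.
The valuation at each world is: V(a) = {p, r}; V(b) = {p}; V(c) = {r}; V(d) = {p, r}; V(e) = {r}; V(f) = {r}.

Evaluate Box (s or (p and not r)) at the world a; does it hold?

No

At a: Box (s or (p and not r)) requires s or (p and not r) at every successor {c, f}.
  s or (p and not r) fails at c, so Box (s or (p and not r)) is false at a.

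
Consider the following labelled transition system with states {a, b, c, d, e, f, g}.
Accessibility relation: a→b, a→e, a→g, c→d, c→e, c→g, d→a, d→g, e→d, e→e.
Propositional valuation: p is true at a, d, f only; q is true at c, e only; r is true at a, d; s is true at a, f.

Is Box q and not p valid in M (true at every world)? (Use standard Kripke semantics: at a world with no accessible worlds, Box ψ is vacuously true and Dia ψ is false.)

Let φ = Box q and not p. Evaluate φ at each world:
  a (successors {b, e, g}): φ is false.
  b (successors ∅): φ is true.
  c (successors {d, e, g}): φ is false.
  d (successors {a, g}): φ is false.
  e (successors {d, e}): φ is false.
  f (successors ∅): φ is false.
  g (successors ∅): φ is true.
Detail at a (counterexample):
  At a: Box q is false, not p is false, so Box q and not p is false.
    At a: Box q requires q at every successor {b, e, g}.
      q fails at b, so Box q is false at a.

No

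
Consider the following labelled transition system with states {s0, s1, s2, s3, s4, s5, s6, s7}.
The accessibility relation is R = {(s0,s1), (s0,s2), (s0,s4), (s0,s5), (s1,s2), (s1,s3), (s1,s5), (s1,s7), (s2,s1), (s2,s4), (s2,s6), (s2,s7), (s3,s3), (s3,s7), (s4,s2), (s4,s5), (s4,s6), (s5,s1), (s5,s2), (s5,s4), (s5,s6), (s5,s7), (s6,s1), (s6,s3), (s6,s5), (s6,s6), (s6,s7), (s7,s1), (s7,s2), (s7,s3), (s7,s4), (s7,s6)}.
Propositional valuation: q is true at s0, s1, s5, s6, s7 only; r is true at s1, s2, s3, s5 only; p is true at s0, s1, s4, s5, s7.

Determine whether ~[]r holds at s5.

At s5: []r is false, so ~[]r is true.
  At s5: []r requires r at every successor {s1, s2, s4, s6, s7}.
    r fails at s4, so []r is false at s5.

Yes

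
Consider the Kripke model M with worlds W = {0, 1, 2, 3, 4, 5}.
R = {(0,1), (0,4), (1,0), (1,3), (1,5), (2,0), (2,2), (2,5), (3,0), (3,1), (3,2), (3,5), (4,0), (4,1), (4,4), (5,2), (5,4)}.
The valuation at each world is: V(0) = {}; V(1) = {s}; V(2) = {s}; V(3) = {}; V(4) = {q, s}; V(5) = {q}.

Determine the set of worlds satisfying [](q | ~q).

0, 1, 2, 3, 4, 5

Let φ = [](q | ~q). Evaluate φ at each world:
  0 (successors {1, 4}): φ is true.
  1 (successors {0, 3, 5}): φ is true.
  2 (successors {0, 2, 5}): φ is true.
  3 (successors {0, 1, 2, 5}): φ is true.
  4 (successors {0, 1, 4}): φ is true.
  5 (successors {2, 4}): φ is true.
For instance, at 4:
  At 4: [](q | ~q) requires q | ~q at every successor {0, 1, 4}.
    At 0: q | ~q is true.
    At 1: q | ~q is true.
    At 4: q | ~q is true.
  So [](q | ~q) is true at 4.
Satisfying worlds: {0, 1, 2, 3, 4, 5}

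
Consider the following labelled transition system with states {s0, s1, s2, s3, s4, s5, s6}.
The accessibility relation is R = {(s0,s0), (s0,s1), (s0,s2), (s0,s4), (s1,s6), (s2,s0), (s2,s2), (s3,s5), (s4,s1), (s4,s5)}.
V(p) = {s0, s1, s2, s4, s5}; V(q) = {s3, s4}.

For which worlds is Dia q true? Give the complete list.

Let φ = Dia q. Evaluate φ at each world:
  s0 (successors {s0, s1, s2, s4}): φ is true.
  s1 (successors {s6}): φ is false.
  s2 (successors {s0, s2}): φ is false.
  s3 (successors {s5}): φ is false.
  s4 (successors {s1, s5}): φ is false.
  s5 (successors ∅): φ is false.
  s6 (successors ∅): φ is false.
For instance, at s2:
  At s2: Dia q requires q at some successor in {s0, s2}.
    At s0: q is false.
    At s2: q is false.
  So Dia q is false at s2.
Satisfying worlds: {s0}

s0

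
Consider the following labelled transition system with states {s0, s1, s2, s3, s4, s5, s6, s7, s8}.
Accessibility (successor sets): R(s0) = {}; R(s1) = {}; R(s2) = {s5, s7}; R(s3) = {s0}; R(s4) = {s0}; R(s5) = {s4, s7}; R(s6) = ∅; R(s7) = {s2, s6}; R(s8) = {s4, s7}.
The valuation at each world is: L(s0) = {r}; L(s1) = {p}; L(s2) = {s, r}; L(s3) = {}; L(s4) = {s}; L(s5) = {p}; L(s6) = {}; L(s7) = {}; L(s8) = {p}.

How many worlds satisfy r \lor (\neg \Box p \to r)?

4

Recall that \Box ψ holds at a world iff ψ holds at every accessible world, and \Diamond ψ holds iff ψ holds at some accessible world.
Let φ = r \lor (\neg \Box p \to r). Evaluate φ at each world:
  s0 (successors ∅): φ is true.
  s1 (successors ∅): φ is true.
  s2 (successors {s5, s7}): φ is true.
  s3 (successors {s0}): φ is false.
  s4 (successors {s0}): φ is false.
  s5 (successors {s4, s7}): φ is false.
  s6 (successors ∅): φ is true.
  s7 (successors {s2, s6}): φ is false.
  s8 (successors {s4, s7}): φ is false.
For instance, at s4:
  At s4: r is false, \neg \Box p \to r is false, so r \lor (\neg \Box p \to r) is false.
    At s4: \neg \Box p is true, r is false, so \neg \Box p \to r is false.
      At s4: \Box p is false, so \neg \Box p is true.
Satisfying worlds: {s0, s1, s2, s6}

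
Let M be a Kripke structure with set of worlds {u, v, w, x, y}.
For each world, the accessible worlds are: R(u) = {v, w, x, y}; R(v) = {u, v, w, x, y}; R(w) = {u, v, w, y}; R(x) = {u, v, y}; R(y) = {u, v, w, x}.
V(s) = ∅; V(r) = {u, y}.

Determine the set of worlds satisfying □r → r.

Recall that □ψ holds at a world iff ψ holds at every accessible world, and ◇ψ holds iff ψ holds at some accessible world.
Let φ = □r → r. Evaluate φ at each world:
  u (successors {v, w, x, y}): φ is true.
  v (successors {u, v, w, x, y}): φ is true.
  w (successors {u, v, w, y}): φ is true.
  x (successors {u, v, y}): φ is true.
  y (successors {u, v, w, x}): φ is true.
For instance, at y:
  At y: □r is false, r is true, so □r → r is true.
    At y: □r requires r at every successor {u, v, w, x}.
      r fails at v, so □r is false at y.
Satisfying worlds: {u, v, w, x, y}

u, v, w, x, y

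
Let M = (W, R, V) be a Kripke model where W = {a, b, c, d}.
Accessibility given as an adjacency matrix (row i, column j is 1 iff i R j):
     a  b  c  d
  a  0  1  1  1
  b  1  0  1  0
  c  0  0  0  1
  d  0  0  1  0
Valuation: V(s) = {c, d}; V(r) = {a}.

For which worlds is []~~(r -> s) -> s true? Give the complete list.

b, c, d

Let φ = []~~(r -> s) -> s. Evaluate φ at each world:
  a (successors {b, c, d}): φ is false.
  b (successors {a, c}): φ is true.
  c (successors {d}): φ is true.
  d (successors {c}): φ is true.
For instance, at d:
  At d: []~~(r -> s) is true, s is true, so []~~(r -> s) -> s is true.
    At d: []~~(r -> s) requires ~~(r -> s) at every successor {c}.
      At c: ~~(r -> s) is true.
    So []~~(r -> s) is true at d.
Satisfying worlds: {b, c, d}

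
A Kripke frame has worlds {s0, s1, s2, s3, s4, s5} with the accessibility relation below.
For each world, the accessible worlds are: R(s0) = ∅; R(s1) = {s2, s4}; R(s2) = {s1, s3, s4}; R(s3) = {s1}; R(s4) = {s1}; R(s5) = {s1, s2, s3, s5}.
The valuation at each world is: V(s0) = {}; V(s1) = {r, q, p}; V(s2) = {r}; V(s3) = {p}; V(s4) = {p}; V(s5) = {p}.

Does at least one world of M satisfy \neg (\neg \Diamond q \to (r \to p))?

Recall that \Diamond ψ holds at a world iff ψ holds at some accessible world.
Let φ = \neg (\neg \Diamond q \to (r \to p)). Evaluate φ at each world:
  s0 (successors ∅): φ is false.
  s1 (successors {s2, s4}): φ is false.
  s2 (successors {s1, s3, s4}): φ is false.
  s3 (successors {s1}): φ is false.
  s4 (successors {s1}): φ is false.
  s5 (successors {s1, s2, s3, s5}): φ is false.
For instance, at s5:
  At s5: \neg \Diamond q \to (r \to p) is true, so \neg (\neg \Diamond q \to (r \to p)) is false.
    At s5: \neg \Diamond q is false, r \to p is true, so \neg \Diamond q \to (r \to p) is true.
      At s5: \Diamond q is true, so \neg \Diamond q is false.

No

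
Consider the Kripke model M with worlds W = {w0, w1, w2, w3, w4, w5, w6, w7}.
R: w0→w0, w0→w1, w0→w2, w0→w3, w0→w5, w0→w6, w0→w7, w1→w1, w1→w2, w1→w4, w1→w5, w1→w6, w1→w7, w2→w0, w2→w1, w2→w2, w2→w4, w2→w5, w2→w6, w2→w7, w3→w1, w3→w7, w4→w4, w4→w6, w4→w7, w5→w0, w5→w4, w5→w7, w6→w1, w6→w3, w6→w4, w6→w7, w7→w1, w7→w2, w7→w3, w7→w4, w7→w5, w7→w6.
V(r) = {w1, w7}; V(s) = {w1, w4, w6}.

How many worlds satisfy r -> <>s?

Recall that <>ψ holds at a world iff ψ holds at some accessible world.
Let φ = r -> <>s. Evaluate φ at each world:
  w0 (successors {w0, w1, w2, w3, w5, w6, w7}): φ is true.
  w1 (successors {w1, w2, w4, w5, w6, w7}): φ is true.
  w2 (successors {w0, w1, w2, w4, w5, w6, w7}): φ is true.
  w3 (successors {w1, w7}): φ is true.
  w4 (successors {w4, w6, w7}): φ is true.
  w5 (successors {w0, w4, w7}): φ is true.
  w6 (successors {w1, w3, w4, w7}): φ is true.
  w7 (successors {w1, w2, w3, w4, w5, w6}): φ is true.
For instance, at w2:
  At w2: r is false, <>s is true, so r -> <>s is true.
    At w2: <>s requires s at some successor in {w0, w1, w2, w4, w5, w6, w7}.
      s holds at w1, so <>s is true at w2.
Satisfying worlds: {w0, w1, w2, w3, w4, w5, w6, w7}

8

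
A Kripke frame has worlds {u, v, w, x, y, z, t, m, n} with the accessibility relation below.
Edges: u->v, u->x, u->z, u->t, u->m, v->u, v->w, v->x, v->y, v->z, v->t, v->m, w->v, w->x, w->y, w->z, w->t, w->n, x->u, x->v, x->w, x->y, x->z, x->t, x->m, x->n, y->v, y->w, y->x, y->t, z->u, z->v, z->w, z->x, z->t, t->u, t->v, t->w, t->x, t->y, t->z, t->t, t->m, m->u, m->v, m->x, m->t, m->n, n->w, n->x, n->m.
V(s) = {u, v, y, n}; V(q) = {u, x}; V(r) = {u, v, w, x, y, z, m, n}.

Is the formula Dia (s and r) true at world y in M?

At y: Dia (s and r) requires s and r at some successor in {v, w, x, t}.
  s and r holds at v, so Dia (s and r) is true at y.

Yes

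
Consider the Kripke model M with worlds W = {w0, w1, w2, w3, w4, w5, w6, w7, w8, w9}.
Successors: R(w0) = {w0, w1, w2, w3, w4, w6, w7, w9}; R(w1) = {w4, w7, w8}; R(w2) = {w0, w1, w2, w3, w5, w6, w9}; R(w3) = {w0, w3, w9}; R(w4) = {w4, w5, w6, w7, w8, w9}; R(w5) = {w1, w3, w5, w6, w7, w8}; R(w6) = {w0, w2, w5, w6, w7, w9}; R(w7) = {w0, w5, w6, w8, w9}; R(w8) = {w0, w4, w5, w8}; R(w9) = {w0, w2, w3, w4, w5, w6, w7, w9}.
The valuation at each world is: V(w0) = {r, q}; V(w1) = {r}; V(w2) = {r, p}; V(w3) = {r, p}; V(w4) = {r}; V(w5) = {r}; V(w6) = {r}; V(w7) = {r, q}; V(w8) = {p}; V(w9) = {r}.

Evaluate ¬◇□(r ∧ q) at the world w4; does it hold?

At w4: ◇□(r ∧ q) is false, so ¬◇□(r ∧ q) is true.
  At w4: ◇□(r ∧ q) requires □(r ∧ q) at some successor in {w4, w5, w6, w7, w8, w9}.
    At w4: □(r ∧ q) is false.
    At w5: □(r ∧ q) is false.
    At w6: □(r ∧ q) is false.
    At w7: □(r ∧ q) is false.
    At w8: □(r ∧ q) is false.
    At w9: □(r ∧ q) is false.
  So ◇□(r ∧ q) is false at w4.

Yes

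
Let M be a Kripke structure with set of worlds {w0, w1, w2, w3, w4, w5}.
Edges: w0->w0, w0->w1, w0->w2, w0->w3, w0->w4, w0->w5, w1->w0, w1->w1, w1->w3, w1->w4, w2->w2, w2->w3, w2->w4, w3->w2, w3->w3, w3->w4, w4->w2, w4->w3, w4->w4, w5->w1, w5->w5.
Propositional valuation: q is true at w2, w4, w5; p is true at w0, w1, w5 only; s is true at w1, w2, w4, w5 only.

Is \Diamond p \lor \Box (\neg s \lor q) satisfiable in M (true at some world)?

Let φ = \Diamond p \lor \Box (\neg s \lor q). Evaluate φ at each world:
  w0 (successors {w0, w1, w2, w3, w4, w5}): φ is true.
  w1 (successors {w0, w1, w3, w4}): φ is true.
  w2 (successors {w2, w3, w4}): φ is true.
  w3 (successors {w2, w3, w4}): φ is true.
  w4 (successors {w2, w3, w4}): φ is true.
  w5 (successors {w1, w5}): φ is true.
Detail at w0 (witness):
  At w0: \Diamond p is true, \Box (\neg s \lor q) is false, so \Diamond p \lor \Box (\neg s \lor q) is true.
    At w0: \Diamond p requires p at some successor in {w0, w1, w2, w3, w4, w5}.
      p holds at w0, so \Diamond p is true at w0.
    At w0: \Box (\neg s \lor q) requires \neg s \lor q at every successor {w0, w1, w2, w3, w4, w5}.
      \neg s \lor q fails at w1, so \Box (\neg s \lor q) is false at w0.

Yes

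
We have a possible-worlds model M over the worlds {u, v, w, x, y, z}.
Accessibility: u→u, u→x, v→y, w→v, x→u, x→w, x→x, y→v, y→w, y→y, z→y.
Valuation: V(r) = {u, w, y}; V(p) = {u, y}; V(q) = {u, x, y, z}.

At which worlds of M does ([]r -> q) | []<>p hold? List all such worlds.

u, v, w, x, y, z

Let φ = ([]r -> q) | []<>p. Evaluate φ at each world:
  u (successors {u, x}): φ is true.
  v (successors {y}): φ is true.
  w (successors {v}): φ is true.
  x (successors {u, w, x}): φ is true.
  y (successors {v, w, y}): φ is true.
  z (successors {y}): φ is true.
For instance, at x:
  At x: []r -> q is true, []<>p is false, so ([]r -> q) | []<>p is true.
    At x: []r is false, q is true, so []r -> q is true.
      At x: []r requires r at every successor {u, w, x}.
        r fails at x, so []r is false at x.
    At x: []<>p requires <>p at every successor {u, w, x}.
      <>p fails at w, so []<>p is false at x.
Satisfying worlds: {u, v, w, x, y, z}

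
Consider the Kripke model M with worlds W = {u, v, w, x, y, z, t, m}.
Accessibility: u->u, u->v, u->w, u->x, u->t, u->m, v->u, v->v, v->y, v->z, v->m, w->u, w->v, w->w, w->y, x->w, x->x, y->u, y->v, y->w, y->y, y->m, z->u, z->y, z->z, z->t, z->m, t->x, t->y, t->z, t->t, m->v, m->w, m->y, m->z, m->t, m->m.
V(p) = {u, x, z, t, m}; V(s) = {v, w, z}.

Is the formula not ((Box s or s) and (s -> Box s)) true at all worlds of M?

Yes

Let φ = not ((Box s or s) and (s -> Box s)). Evaluate φ at each world:
  u (successors {u, v, w, x, t, m}): φ is true.
  v (successors {u, v, y, z, m}): φ is true.
  w (successors {u, v, w, y}): φ is true.
  x (successors {w, x}): φ is true.
  y (successors {u, v, w, y, m}): φ is true.
  z (successors {u, y, z, t, m}): φ is true.
  t (successors {x, y, z, t}): φ is true.
  m (successors {v, w, y, z, t, m}): φ is true.
For instance, at u:
  At u: (Box s or s) and (s -> Box s) is false, so not ((Box s or s) and (s -> Box s)) is true.
    At u: Box s or s is false, s -> Box s is true, so (Box s or s) and (s -> Box s) is false.
      At u: Box s is false, s is false, so Box s or s is false.
      At u: s is false, Box s is false, so s -> Box s is true.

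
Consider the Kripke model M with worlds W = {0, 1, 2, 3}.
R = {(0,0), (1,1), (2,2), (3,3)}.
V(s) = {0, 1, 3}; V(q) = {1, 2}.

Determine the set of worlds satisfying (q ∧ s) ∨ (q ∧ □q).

Let φ = (q ∧ s) ∨ (q ∧ □q). Evaluate φ at each world:
  0 (successors {0}): φ is false.
  1 (successors {1}): φ is true.
  2 (successors {2}): φ is true.
  3 (successors {3}): φ is false.
For instance, at 0:
  At 0: q ∧ s is false, q ∧ □q is false, so (q ∧ s) ∨ (q ∧ □q) is false.
    At 0: q is false, □q is false, so q ∧ □q is false.
      At 0: □q requires q at every successor {0}.
        q fails at 0, so □q is false at 0.
Satisfying worlds: {1, 2}

1, 2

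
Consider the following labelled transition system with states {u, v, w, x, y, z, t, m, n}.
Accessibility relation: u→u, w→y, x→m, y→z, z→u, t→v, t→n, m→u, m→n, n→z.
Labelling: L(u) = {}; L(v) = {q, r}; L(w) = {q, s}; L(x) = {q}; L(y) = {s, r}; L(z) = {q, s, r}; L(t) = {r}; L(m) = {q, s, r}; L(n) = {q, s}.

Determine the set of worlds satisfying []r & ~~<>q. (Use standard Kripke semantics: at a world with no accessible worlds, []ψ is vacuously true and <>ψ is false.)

Let φ = []r & ~~<>q. Evaluate φ at each world:
  u (successors {u}): φ is false.
  v (successors ∅): φ is false.
  w (successors {y}): φ is false.
  x (successors {m}): φ is true.
  y (successors {z}): φ is true.
  z (successors {u}): φ is false.
  t (successors {v, n}): φ is false.
  m (successors {u, n}): φ is false.
  n (successors {z}): φ is true.
For instance, at w:
  At w: []r is true, ~~<>q is false, so []r & ~~<>q is false.
    At w: []r requires r at every successor {y}.
      At y: r is true.
    So []r is true at w.
    At w: ~<>q is true, so ~~<>q is false.
      At w: <>q is false, so ~<>q is true.
Satisfying worlds: {x, y, n}

x, y, n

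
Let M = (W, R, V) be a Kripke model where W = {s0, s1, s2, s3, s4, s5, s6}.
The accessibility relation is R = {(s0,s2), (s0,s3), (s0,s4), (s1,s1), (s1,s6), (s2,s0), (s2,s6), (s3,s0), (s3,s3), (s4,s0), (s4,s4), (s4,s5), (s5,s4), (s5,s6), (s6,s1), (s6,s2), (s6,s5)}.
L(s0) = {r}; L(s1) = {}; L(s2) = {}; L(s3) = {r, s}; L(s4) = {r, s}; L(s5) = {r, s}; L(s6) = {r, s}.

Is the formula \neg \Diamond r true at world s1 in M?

At s1: \Diamond r is true, so \neg \Diamond r is false.
  At s1: \Diamond r requires r at some successor in {s1, s6}.
    r holds at s6, so \Diamond r is true at s1.

No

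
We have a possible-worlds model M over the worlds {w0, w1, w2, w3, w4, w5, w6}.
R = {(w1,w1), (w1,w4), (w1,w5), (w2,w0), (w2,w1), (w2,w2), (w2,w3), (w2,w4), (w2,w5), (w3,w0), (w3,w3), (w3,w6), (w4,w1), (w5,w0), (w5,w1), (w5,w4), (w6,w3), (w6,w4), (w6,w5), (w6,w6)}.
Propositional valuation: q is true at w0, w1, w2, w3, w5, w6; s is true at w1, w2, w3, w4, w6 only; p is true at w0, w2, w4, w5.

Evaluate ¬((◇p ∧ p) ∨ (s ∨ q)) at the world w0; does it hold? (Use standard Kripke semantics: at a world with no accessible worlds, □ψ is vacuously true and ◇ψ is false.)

No

At w0: (◇p ∧ p) ∨ (s ∨ q) is true, so ¬((◇p ∧ p) ∨ (s ∨ q)) is false.
  At w0: ◇p ∧ p is false, s ∨ q is true, so (◇p ∧ p) ∨ (s ∨ q) is true.
    At w0: ◇p is false, p is true, so ◇p ∧ p is false.
      At w0: no accessible worlds, so ◇p is false.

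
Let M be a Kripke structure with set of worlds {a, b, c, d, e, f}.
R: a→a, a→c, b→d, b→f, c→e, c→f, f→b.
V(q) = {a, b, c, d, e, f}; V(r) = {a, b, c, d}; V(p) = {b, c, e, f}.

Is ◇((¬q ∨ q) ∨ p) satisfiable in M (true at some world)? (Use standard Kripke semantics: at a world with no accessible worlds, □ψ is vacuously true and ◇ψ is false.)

Recall that ◇ψ holds at a world iff ψ holds at some accessible world.
Let φ = ◇((¬q ∨ q) ∨ p). Evaluate φ at each world:
  a (successors {a, c}): φ is true.
  b (successors {d, f}): φ is true.
  c (successors {e, f}): φ is true.
  d (successors ∅): φ is false.
  e (successors ∅): φ is false.
  f (successors {b}): φ is true.
Detail at a (witness):
  At a: ◇((¬q ∨ q) ∨ p) requires (¬q ∨ q) ∨ p at some successor in {a, c}.
    (¬q ∨ q) ∨ p holds at a, so ◇((¬q ∨ q) ∨ p) is true at a.

Yes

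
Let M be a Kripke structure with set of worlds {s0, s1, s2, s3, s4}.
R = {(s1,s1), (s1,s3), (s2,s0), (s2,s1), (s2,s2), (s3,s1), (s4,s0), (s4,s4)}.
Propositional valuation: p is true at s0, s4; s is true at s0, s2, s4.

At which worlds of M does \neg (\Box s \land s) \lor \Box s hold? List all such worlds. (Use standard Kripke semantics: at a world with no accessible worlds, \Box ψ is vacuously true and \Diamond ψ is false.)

s0, s1, s2, s3, s4

Recall that \Box ψ holds at a world iff ψ holds at every accessible world, and \Diamond ψ holds iff ψ holds at some accessible world.
Let φ = \neg (\Box s \land s) \lor \Box s. Evaluate φ at each world:
  s0 (successors ∅): φ is true.
  s1 (successors {s1, s3}): φ is true.
  s2 (successors {s0, s1, s2}): φ is true.
  s3 (successors {s1}): φ is true.
  s4 (successors {s0, s4}): φ is true.
For instance, at s2:
  At s2: \neg (\Box s \land s) is true, \Box s is false, so \neg (\Box s \land s) \lor \Box s is true.
    At s2: \Box s \land s is false, so \neg (\Box s \land s) is true.
      At s2: \Box s is false, s is true, so \Box s \land s is false.
    At s2: \Box s requires s at every successor {s0, s1, s2}.
      s fails at s1, so \Box s is false at s2.
Satisfying worlds: {s0, s1, s2, s3, s4}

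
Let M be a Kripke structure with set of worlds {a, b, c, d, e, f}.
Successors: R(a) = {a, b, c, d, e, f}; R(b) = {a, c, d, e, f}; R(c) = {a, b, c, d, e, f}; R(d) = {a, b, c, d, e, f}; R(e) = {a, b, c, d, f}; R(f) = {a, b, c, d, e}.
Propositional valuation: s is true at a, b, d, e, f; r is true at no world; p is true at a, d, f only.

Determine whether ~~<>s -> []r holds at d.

Recall that []ψ holds at a world iff ψ holds at every accessible world, and <>ψ holds iff ψ holds at some accessible world.
At d: ~~<>s is true, []r is false, so ~~<>s -> []r is false.
  At d: ~<>s is false, so ~~<>s is true.
    At d: <>s is true, so ~<>s is false.
      At d: <>s requires s at some successor in {a, b, c, d, e, f}.
        s holds at a, so <>s is true at d.
  At d: []r requires r at every successor {a, b, c, d, e, f}.
    r fails at a, so []r is false at d.

No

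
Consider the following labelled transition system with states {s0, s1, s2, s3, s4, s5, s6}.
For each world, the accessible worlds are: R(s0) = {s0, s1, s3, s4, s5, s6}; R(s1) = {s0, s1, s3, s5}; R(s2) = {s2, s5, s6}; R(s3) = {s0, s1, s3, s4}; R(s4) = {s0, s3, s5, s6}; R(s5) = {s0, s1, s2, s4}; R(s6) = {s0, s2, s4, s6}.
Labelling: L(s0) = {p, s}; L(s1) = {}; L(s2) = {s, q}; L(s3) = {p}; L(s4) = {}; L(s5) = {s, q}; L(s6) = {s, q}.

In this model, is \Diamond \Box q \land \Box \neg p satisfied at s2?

Recall that \Box ψ holds at a world iff ψ holds at every accessible world, and \Diamond ψ holds iff ψ holds at some accessible world.
At s2: \Diamond \Box q is true, \Box \neg p is true, so \Diamond \Box q \land \Box \neg p is true.
  At s2: \Diamond \Box q requires \Box q at some successor in {s2, s5, s6}.
    \Box q holds at s2, so \Diamond \Box q is true at s2.
      At s2: \Box q requires q at every successor {s2, s5, s6}.
        At s2: q is true.
        At s5: q is true.
        At s6: q is true.
      So \Box q is true at s2.
  At s2: \Box \neg p requires \neg p at every successor {s2, s5, s6}.
    At s2: \neg p is true.
    At s5: \neg p is true.
    At s6: \neg p is true.
  So \Box \neg p is true at s2.

Yes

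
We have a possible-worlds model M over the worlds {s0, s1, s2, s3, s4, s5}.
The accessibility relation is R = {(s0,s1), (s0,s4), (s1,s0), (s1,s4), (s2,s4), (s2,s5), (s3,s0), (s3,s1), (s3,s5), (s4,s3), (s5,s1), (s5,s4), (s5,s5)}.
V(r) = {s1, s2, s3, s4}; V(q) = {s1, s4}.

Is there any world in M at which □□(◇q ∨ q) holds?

Let φ = □□(◇q ∨ q). Evaluate φ at each world:
  s0 (successors {s1, s4}): φ is true.
  s1 (successors {s0, s4}): φ is true.
  s2 (successors {s4, s5}): φ is true.
  s3 (successors {s0, s1, s5}): φ is true.
  s4 (successors {s3}): φ is true.
  s5 (successors {s1, s4, s5}): φ is true.
Detail at s0 (witness):
  At s0: □□(◇q ∨ q) requires □(◇q ∨ q) at every successor {s1, s4}.
      At s1: □(◇q ∨ q) requires ◇q ∨ q at every successor {s0, s4}.
        At s0: ◇q ∨ q is true.
        At s4: ◇q ∨ q is true.
      So □(◇q ∨ q) is true at s1.
      At s4: □(◇q ∨ q) requires ◇q ∨ q at every successor {s3}.
        At s3: ◇q ∨ q is true.
      So □(◇q ∨ q) is true at s4.
  So □□(◇q ∨ q) is true at s0.

Yes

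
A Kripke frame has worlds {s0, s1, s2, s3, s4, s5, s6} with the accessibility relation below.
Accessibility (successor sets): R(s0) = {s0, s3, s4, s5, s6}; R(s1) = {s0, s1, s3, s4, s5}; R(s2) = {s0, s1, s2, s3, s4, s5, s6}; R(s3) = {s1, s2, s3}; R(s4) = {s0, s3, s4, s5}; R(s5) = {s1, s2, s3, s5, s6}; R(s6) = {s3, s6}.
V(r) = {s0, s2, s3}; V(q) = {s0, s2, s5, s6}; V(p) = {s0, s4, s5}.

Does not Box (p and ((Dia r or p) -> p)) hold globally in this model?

Yes

Let φ = not Box (p and ((Dia r or p) -> p)). Evaluate φ at each world:
  s0 (successors {s0, s3, s4, s5, s6}): φ is true.
  s1 (successors {s0, s1, s3, s4, s5}): φ is true.
  s2 (successors {s0, s1, s2, s3, s4, s5, s6}): φ is true.
  s3 (successors {s1, s2, s3}): φ is true.
  s4 (successors {s0, s3, s4, s5}): φ is true.
  s5 (successors {s1, s2, s3, s5, s6}): φ is true.
  s6 (successors {s3, s6}): φ is true.
For instance, at s1:
  At s1: Box (p and ((Dia r or p) -> p)) is false, so not Box (p and ((Dia r or p) -> p)) is true.
    At s1: Box (p and ((Dia r or p) -> p)) requires p and ((Dia r or p) -> p) at every successor {s0, s1, s3, s4, s5}.
      p and ((Dia r or p) -> p) fails at s1, so Box (p and ((Dia r or p) -> p)) is false at s1.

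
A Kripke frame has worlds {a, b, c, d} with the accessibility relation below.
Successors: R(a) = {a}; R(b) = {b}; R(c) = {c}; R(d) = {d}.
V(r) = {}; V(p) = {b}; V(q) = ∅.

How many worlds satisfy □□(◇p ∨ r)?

1

Recall that □ψ holds at a world iff ψ holds at every accessible world, and ◇ψ holds iff ψ holds at some accessible world.
Let φ = □□(◇p ∨ r). Evaluate φ at each world:
  a (successors {a}): φ is false.
  b (successors {b}): φ is true.
  c (successors {c}): φ is false.
  d (successors {d}): φ is false.
For instance, at c:
  At c: □□(◇p ∨ r) requires □(◇p ∨ r) at every successor {c}.
    □(◇p ∨ r) fails at c, so □□(◇p ∨ r) is false at c.
      At c: □(◇p ∨ r) requires ◇p ∨ r at every successor {c}.
        ◇p ∨ r fails at c, so □(◇p ∨ r) is false at c.
Satisfying worlds: {b}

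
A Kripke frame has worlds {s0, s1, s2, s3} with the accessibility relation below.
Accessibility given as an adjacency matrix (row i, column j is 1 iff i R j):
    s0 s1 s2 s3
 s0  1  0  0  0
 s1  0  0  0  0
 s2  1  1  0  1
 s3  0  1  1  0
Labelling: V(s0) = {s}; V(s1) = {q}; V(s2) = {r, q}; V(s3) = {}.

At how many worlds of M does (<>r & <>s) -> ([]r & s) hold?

Let φ = (<>r & <>s) -> ([]r & s). Evaluate φ at each world:
  s0 (successors {s0}): φ is true.
  s1 (successors ∅): φ is true.
  s2 (successors {s0, s1, s3}): φ is true.
  s3 (successors {s1, s2}): φ is true.
For instance, at s3:
  At s3: <>r & <>s is false, []r & s is false, so (<>r & <>s) -> ([]r & s) is true.
    At s3: <>r is true, <>s is false, so <>r & <>s is false.
      At s3: <>r requires r at some successor in {s1, s2}.
        r holds at s2, so <>r is true at s3.
      At s3: <>s requires s at some successor in {s1, s2}.
        At s1: s is false.
        At s2: s is false.
      So <>s is false at s3.
    At s3: []r is false, s is false, so []r & s is false.
      At s3: []r requires r at every successor {s1, s2}.
        r fails at s1, so []r is false at s3.
Satisfying worlds: {s0, s1, s2, s3}

4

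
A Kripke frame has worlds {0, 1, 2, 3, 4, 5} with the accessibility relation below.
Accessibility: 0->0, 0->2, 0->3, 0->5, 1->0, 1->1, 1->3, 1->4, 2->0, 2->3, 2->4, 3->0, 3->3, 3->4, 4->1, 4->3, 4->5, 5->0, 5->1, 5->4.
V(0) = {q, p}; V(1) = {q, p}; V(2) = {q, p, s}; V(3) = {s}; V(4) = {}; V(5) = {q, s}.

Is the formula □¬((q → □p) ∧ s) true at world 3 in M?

No

At 3: □¬((q → □p) ∧ s) requires ¬((q → □p) ∧ s) at every successor {0, 3, 4}.
  ¬((q → □p) ∧ s) fails at 3, so □¬((q → □p) ∧ s) is false at 3.
    At 3: (q → □p) ∧ s is true, so ¬((q → □p) ∧ s) is false.
      At 3: q → □p is true, s is true, so (q → □p) ∧ s is true.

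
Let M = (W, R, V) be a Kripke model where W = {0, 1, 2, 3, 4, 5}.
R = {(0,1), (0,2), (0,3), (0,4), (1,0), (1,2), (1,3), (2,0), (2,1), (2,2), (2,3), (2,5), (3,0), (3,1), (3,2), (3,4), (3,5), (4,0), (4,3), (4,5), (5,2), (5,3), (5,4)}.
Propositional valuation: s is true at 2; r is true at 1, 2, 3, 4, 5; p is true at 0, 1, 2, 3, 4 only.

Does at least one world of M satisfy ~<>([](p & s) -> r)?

No

Let φ = ~<>([](p & s) -> r). Evaluate φ at each world:
  0 (successors {1, 2, 3, 4}): φ is false.
  1 (successors {0, 2, 3}): φ is false.
  2 (successors {0, 1, 2, 3, 5}): φ is false.
  3 (successors {0, 1, 2, 4, 5}): φ is false.
  4 (successors {0, 3, 5}): φ is false.
  5 (successors {2, 3, 4}): φ is false.
For instance, at 2:
  At 2: <>([](p & s) -> r) is true, so ~<>([](p & s) -> r) is false.
    At 2: <>([](p & s) -> r) requires [](p & s) -> r at some successor in {0, 1, 2, 3, 5}.
      [](p & s) -> r holds at 0, so <>([](p & s) -> r) is true at 2.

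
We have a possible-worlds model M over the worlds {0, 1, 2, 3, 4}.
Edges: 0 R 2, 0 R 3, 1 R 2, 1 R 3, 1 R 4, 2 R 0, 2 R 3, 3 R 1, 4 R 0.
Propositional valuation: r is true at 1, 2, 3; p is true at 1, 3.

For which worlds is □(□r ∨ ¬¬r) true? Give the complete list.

Let φ = □(□r ∨ ¬¬r). Evaluate φ at each world:
  0 (successors {2, 3}): φ is true.
  1 (successors {2, 3, 4}): φ is false.
  2 (successors {0, 3}): φ is true.
  3 (successors {1}): φ is true.
  4 (successors {0}): φ is true.
For instance, at 1:
  At 1: □(□r ∨ ¬¬r) requires □r ∨ ¬¬r at every successor {2, 3, 4}.
    □r ∨ ¬¬r fails at 4, so □(□r ∨ ¬¬r) is false at 1.
      At 4: □r is false, ¬¬r is false, so □r ∨ ¬¬r is false.
Satisfying worlds: {0, 2, 3, 4}

0, 2, 3, 4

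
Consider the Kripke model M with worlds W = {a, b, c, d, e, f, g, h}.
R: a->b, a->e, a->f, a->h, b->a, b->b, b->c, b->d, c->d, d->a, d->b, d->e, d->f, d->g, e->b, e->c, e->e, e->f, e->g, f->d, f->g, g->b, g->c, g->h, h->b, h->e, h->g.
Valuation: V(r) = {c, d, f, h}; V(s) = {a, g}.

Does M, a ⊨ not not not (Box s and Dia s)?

At a: not not (Box s and Dia s) is false, so not not not (Box s and Dia s) is true.
  At a: not (Box s and Dia s) is true, so not not (Box s and Dia s) is false.
    At a: Box s and Dia s is false, so not (Box s and Dia s) is true.
      At a: Box s is false, Dia s is false, so Box s and Dia s is false.

Yes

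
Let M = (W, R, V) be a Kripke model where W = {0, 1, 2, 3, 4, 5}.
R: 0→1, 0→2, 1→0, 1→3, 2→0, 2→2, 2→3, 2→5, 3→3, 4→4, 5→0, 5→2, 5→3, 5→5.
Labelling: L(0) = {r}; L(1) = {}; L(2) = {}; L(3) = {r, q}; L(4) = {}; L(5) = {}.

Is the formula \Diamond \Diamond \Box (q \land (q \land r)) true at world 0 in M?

Recall that \Box ψ holds at a world iff ψ holds at every accessible world, and \Diamond ψ holds iff ψ holds at some accessible world.
At 0: \Diamond \Diamond \Box (q \land (q \land r)) requires \Diamond \Box (q \land (q \land r)) at some successor in {1, 2}.
  \Diamond \Box (q \land (q \land r)) holds at 1, so \Diamond \Diamond \Box (q \land (q \land r)) is true at 0.
    At 1: \Diamond \Box (q \land (q \land r)) requires \Box (q \land (q \land r)) at some successor in {0, 3}.
      \Box (q \land (q \land r)) holds at 3, so \Diamond \Box (q \land (q \land r)) is true at 1.

Yes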